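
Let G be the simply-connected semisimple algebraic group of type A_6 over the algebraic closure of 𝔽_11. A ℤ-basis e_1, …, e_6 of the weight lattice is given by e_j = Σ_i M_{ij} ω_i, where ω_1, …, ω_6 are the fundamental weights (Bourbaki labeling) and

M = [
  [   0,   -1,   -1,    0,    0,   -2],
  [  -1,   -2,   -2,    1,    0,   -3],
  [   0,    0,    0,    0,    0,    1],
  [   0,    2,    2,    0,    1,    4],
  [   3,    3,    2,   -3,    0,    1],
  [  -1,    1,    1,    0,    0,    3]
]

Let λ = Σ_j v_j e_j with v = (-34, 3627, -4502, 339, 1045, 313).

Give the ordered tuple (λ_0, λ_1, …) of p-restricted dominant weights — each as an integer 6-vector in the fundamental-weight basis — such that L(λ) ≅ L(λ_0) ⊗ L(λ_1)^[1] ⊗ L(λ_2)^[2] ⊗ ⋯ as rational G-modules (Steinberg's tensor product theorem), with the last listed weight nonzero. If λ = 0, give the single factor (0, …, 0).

ω-coordinates c = M·v, v = (-34, 3627, -4502, 339, 1045, 313):
  c_1 = (0)·(-34) + (-1)·(3627) + (-1)·(-4502) + 0·339 + 0·1045 + (-2)·(313) = 249
  c_2 = (-1)·(-34) + (-2)·(3627) + (-2)·(-4502) + 1·339 + 0·1045 + (-3)·(313) = 1184
  c_3 = (0)·(-34) + 0·3627 + (0)·(-4502) + 0·339 + 0·1045 + 1·313 = 313
  c_4 = (0)·(-34) + 2·3627 + (2)·(-4502) + 0·339 + 1·1045 + 4·313 = 547
  c_5 = (3)·(-34) + 3·3627 + (2)·(-4502) + (-3)·(339) + 0·1045 + 1·313 = 1071
  c_6 = (-1)·(-34) + 1·3627 + (1)·(-4502) + 0·339 + 0·1045 + 3·313 = 98
p = 11; digits c_i = Σ_j d_{ij}·11^j, 0 ≤ d_{ij} < 11:
  c_1 = 249 = 7·11^0 + 0·11^1 + 2·11^2
  c_2 = 1184 = 7·11^0 + 8·11^1 + 9·11^2
  c_3 = 313 = 5·11^0 + 6·11^1 + 2·11^2
  c_4 = 547 = 8·11^0 + 5·11^1 + 4·11^2
  c_5 = 1071 = 4·11^0 + 9·11^1 + 8·11^2
  c_6 = 98 = 10·11^0 + 8·11^1
λ_0 = (7, 7, 5, 8, 4, 10)
λ_1 = (0, 8, 6, 5, 9, 8)
λ_2 = (2, 9, 2, 4, 8, 0)

((7, 7, 5, 8, 4, 10), (0, 8, 6, 5, 9, 8), (2, 9, 2, 4, 8, 0))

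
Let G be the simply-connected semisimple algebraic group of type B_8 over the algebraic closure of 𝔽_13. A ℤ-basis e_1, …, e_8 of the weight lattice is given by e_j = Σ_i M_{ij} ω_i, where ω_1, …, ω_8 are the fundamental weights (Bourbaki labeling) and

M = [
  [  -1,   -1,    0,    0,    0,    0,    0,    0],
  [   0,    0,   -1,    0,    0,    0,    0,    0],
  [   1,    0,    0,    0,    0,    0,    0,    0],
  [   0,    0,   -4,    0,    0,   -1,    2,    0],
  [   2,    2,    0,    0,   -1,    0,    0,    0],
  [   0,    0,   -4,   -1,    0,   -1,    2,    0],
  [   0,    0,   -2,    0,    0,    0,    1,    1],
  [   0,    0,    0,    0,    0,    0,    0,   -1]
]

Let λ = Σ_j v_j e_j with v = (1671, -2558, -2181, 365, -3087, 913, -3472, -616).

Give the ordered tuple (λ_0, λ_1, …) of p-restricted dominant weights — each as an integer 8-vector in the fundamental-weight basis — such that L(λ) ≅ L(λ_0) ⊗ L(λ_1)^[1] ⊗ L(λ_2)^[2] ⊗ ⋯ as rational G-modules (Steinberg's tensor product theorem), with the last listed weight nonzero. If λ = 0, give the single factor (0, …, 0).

((3, 10, 7, 9, 0, 8, 1, 5), (3, 11, 11, 1, 10, 12, 8, 8), (5, 12, 9, 5, 7, 2, 1, 3))

ω-coordinates c = M·v, v = (1671, -2558, -2181, 365, -3087, 913, -3472, -616):
  c_1 = (-1)·(1671) + (-1)·(-2558) + (0)·(-2181) + 0·365 + (0)·(-3087) + 0·913 + (0)·(-3472) + (0)·(-616) = 887
  c_2 = 0·1671 + (0)·(-2558) + (-1)·(-2181) + 0·365 + (0)·(-3087) + 0·913 + (0)·(-3472) + (0)·(-616) = 2181
  c_3 = 1·1671 + (0)·(-2558) + (0)·(-2181) + 0·365 + (0)·(-3087) + 0·913 + (0)·(-3472) + (0)·(-616) = 1671
  c_4 = 0·1671 + (0)·(-2558) + (-4)·(-2181) + 0·365 + (0)·(-3087) + (-1)·(913) + (2)·(-3472) + (0)·(-616) = 867
  c_5 = 2·1671 + (2)·(-2558) + (0)·(-2181) + 0·365 + (-1)·(-3087) + 0·913 + (0)·(-3472) + (0)·(-616) = 1313
  c_6 = 0·1671 + (0)·(-2558) + (-4)·(-2181) + (-1)·(365) + (0)·(-3087) + (-1)·(913) + (2)·(-3472) + (0)·(-616) = 502
  c_7 = 0·1671 + (0)·(-2558) + (-2)·(-2181) + 0·365 + (0)·(-3087) + 0·913 + (1)·(-3472) + (1)·(-616) = 274
  c_8 = 0·1671 + (0)·(-2558) + (0)·(-2181) + 0·365 + (0)·(-3087) + 0·913 + (0)·(-3472) + (-1)·(-616) = 616
Writing each c_i in base p = 13:
  c_1 = 887 = 3·13^0 + 3·13^1 + 5·13^2
  c_2 = 2181 = 10·13^0 + 11·13^1 + 12·13^2
  c_3 = 1671 = 7·13^0 + 11·13^1 + 9·13^2
  c_4 = 867 = 9·13^0 + 1·13^1 + 5·13^2
  c_5 = 1313 = 0·13^0 + 10·13^1 + 7·13^2
  c_6 = 502 = 8·13^0 + 12·13^1 + 2·13^2
  c_7 = 274 = 1·13^0 + 8·13^1 + 1·13^2
  c_8 = 616 = 5·13^0 + 8·13^1 + 3·13^2
λ_0 = (3, 10, 7, 9, 0, 8, 1, 5)
λ_1 = (3, 11, 11, 1, 10, 12, 8, 8)
λ_2 = (5, 12, 9, 5, 7, 2, 1, 3)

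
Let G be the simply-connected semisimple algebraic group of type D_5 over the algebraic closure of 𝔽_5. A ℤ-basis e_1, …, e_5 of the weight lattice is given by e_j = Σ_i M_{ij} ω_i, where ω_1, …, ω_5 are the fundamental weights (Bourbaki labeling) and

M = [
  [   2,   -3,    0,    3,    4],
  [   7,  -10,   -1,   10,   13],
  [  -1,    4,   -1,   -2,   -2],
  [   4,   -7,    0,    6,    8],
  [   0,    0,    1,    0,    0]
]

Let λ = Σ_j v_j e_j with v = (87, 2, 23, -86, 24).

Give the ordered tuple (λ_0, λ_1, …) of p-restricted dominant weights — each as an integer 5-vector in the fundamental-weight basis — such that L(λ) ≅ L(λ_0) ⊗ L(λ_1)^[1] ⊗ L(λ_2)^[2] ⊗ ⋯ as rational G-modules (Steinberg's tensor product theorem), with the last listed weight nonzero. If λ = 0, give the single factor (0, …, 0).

In the fundamental-weight basis, λ has coordinates c = M·v (v = (87, 2, 23, -86, 24)):
  c_1 = (2)·(87) + (-3)·(2) + (0)·(23) + (3)·(-86) + (4)·(24) = 6
  c_2 = (7)·(87) + (-10)·(2) + (-1)·(23) + (10)·(-86) + (13)·(24) = 18
  c_3 = (-1)·(87) + (4)·(2) + (-1)·(23) + (-2)·(-86) + (-2)·(24) = 22
  c_4 = (4)·(87) + (-7)·(2) + (0)·(23) + (6)·(-86) + (8)·(24) = 10
  c_5 = (0)·(87) + (0)·(2) + (1)·(23) + (0)·(-86) + (0)·(24) = 23
Expand coordinatewise in base 5:
  c_1 = 6 = 1·5^0 + 1·5^1
  c_2 = 18 = 3·5^0 + 3·5^1
  c_3 = 22 = 2·5^0 + 4·5^1
  c_4 = 10 = 0·5^0 + 2·5^1
  c_5 = 23 = 3·5^0 + 4·5^1
p-restricted factor λ_0 = (1, 3, 2, 0, 3)
p-restricted factor λ_1 = (1, 3, 4, 2, 4)

((1, 3, 2, 0, 3), (1, 3, 4, 2, 4))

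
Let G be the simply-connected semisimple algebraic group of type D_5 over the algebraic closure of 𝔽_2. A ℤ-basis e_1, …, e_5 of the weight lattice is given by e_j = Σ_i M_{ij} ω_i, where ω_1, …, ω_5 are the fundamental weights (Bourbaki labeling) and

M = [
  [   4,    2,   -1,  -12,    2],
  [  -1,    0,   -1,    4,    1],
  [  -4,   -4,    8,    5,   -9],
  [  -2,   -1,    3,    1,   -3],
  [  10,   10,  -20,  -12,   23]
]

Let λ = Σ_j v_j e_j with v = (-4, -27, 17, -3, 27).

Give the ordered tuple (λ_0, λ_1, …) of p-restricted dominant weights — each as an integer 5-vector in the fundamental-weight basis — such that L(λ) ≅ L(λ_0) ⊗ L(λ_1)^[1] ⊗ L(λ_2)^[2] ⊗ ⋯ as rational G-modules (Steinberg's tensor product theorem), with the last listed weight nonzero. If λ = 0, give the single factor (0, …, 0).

((1, 0, 0, 0, 1), (1, 1, 1, 1, 1), (0, 0, 0, 0, 1))

In the fundamental-weight basis, λ has coordinates c = M·v (v = (-4, -27, 17, -3, 27)):
  c_1 = (4)·(-4) + (2)·(-27) + (-1)·(17) + (-12)·(-3) + (2)·(27) = 3
  c_2 = (-1)·(-4) + (0)·(-27) + (-1)·(17) + (4)·(-3) + (1)·(27) = 2
  c_3 = (-4)·(-4) + (-4)·(-27) + (8)·(17) + (5)·(-3) + (-9)·(27) = 2
  c_4 = (-2)·(-4) + (-1)·(-27) + (3)·(17) + (1)·(-3) + (-3)·(27) = 2
  c_5 = (10)·(-4) + (10)·(-27) + (-20)·(17) + (-12)·(-3) + (23)·(27) = 7
Writing each c_i in base p = 2:
  c_1 = 3 = 1·2^0 + 1·2^1
  c_2 = 2 = 0·2^0 + 1·2^1
  c_3 = 2 = 0·2^0 + 1·2^1
  c_4 = 2 = 0·2^0 + 1·2^1
  c_5 = 7 = 1·2^0 + 1·2^1 + 1·2^2
Factor λ_0 = (1, 0, 0, 0, 1)
Factor λ_1 = (1, 1, 1, 1, 1)
Factor λ_2 = (0, 0, 0, 0, 1)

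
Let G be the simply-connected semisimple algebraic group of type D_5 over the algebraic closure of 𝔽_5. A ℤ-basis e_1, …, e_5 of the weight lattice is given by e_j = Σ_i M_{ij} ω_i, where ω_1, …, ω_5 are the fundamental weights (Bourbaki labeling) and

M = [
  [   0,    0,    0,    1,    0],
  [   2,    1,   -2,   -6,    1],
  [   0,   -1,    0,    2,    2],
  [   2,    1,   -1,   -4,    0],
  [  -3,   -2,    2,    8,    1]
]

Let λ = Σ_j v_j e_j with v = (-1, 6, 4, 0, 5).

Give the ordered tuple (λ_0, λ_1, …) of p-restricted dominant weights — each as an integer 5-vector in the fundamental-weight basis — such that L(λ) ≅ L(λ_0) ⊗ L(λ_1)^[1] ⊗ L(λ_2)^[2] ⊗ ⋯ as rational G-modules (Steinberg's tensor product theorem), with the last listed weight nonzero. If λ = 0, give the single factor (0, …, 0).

((0, 1, 4, 0, 4),)

Converting to the ω-basis (c_i = row i of M dotted with v = (-1, 6, 4, 0, 5)):
  c_1 = (0)·(-1) + 0·6 + 0·4 + 1·0 + 0·5 = 0
  c_2 = (2)·(-1) + 1·6 + (-2)·(4) + (-6)·(0) + 1·5 = 1
  c_3 = (0)·(-1) + (-1)·(6) + 0·4 + 2·0 + 2·5 = 4
  c_4 = (2)·(-1) + 1·6 + (-1)·(4) + (-4)·(0) + 0·5 = 0
  c_5 = (-3)·(-1) + (-2)·(6) + 2·4 + 8·0 + 1·5 = 4
Expand coordinatewise in base 5:
  c_1 = 0
  c_2 = 1 = 1·5^0
  c_3 = 4 = 4·5^0
  c_4 = 0
  c_5 = 4 = 4·5^0
λ_0 = (0, 1, 4, 0, 4)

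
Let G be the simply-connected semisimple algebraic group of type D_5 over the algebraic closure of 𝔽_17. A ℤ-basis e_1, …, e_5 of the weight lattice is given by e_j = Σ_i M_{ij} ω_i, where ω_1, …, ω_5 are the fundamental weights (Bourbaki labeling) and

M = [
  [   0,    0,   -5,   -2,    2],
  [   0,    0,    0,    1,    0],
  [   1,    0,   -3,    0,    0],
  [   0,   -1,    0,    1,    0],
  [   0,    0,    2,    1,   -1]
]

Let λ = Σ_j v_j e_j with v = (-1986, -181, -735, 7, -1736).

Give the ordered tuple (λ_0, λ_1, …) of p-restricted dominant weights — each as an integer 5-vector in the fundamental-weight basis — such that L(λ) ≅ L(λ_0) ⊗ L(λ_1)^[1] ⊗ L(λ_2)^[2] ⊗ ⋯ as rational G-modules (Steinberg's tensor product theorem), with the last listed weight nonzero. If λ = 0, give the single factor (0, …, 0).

ω-coordinates c = M·v, v = (-1986, -181, -735, 7, -1736):
  c_1 = 0*-1986 + 0*-181 + -5*-735 + -2*7 + 2*-1736 = 189
  c_2 = 0*-1986 + 0*-181 + 0*-735 + 1*7 + 0*-1736 = 7
  c_3 = 1*-1986 + 0*-181 + -3*-735 + 0*7 + 0*-1736 = 219
  c_4 = 0*-1986 + -1*-181 + 0*-735 + 1*7 + 0*-1736 = 188
  c_5 = 0*-1986 + 0*-181 + 2*-735 + 1*7 + -1*-1736 = 273
Base-17 expansion of each c_i:
  c_1 = 189 = 2·17^0 + 11·17^1
  c_2 = 7 = 7·17^0
  c_3 = 219 = 15·17^0 + 12·17^1
  c_4 = 188 = 1·17^0 + 11·17^1
  c_5 = 273 = 1·17^0 + 16·17^1
Factor λ_0 = (2, 7, 15, 1, 1)
Factor λ_1 = (11, 0, 12, 11, 16)

((2, 7, 15, 1, 1), (11, 0, 12, 11, 16))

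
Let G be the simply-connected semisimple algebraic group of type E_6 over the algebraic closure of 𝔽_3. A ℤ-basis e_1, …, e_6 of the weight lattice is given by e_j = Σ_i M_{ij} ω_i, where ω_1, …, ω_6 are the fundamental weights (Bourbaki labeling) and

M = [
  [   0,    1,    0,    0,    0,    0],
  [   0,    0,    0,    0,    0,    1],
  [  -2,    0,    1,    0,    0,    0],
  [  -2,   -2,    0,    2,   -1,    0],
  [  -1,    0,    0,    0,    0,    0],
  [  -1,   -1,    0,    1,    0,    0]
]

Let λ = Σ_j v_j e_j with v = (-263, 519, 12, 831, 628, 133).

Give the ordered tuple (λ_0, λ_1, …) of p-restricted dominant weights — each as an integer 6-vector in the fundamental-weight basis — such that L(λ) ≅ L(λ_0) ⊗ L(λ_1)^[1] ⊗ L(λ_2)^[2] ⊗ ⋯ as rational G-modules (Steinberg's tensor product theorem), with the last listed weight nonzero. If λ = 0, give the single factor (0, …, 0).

ω-coordinates c = M·v, v = (-263, 519, 12, 831, 628, 133):
  c_1 = 0*-263 + 1*519 + 0*12 + 0*831 + 0*628 + 0*133 = 519
  c_2 = 0*-263 + 0*519 + 0*12 + 0*831 + 0*628 + 1*133 = 133
  c_3 = -2*-263 + 0*519 + 1*12 + 0*831 + 0*628 + 0*133 = 538
  c_4 = -2*-263 + -2*519 + 0*12 + 2*831 + -1*628 + 0*133 = 522
  c_5 = -1*-263 + 0*519 + 0*12 + 0*831 + 0*628 + 0*133 = 263
  c_6 = -1*-263 + -1*519 + 0*12 + 1*831 + 0*628 + 0*133 = 575
p = 3; digits c_i = Σ_j d_{ij}·3^j, 0 ≤ d_{ij} < 3:
  c_1 = 519 = 0·3^0 + 2·3^1 + 0·3^2 + 1·3^3 + 0·3^4 + 2·3^5
  c_2 = 133 = 1·3^0 + 2·3^1 + 2·3^2 + 1·3^3 + 1·3^4
  c_3 = 538 = 1·3^0 + 2·3^1 + 2·3^2 + 1·3^3 + 0·3^4 + 2·3^5
  c_4 = 522 = 0·3^0 + 0·3^1 + 1·3^2 + 1·3^3 + 0·3^4 + 2·3^5
  c_5 = 263 = 2·3^0 + 0·3^1 + 2·3^2 + 0·3^3 + 0·3^4 + 1·3^5
  c_6 = 575 = 2·3^0 + 2·3^1 + 0·3^2 + 0·3^3 + 1·3^4 + 2·3^5
Factor λ_0 = (0, 1, 1, 0, 2, 2)
Factor λ_1 = (2, 2, 2, 0, 0, 2)
Factor λ_2 = (0, 2, 2, 1, 2, 0)
Factor λ_3 = (1, 1, 1, 1, 0, 0)
Factor λ_4 = (0, 1, 0, 0, 0, 1)
Factor λ_5 = (2, 0, 2, 2, 1, 2)

((0, 1, 1, 0, 2, 2), (2, 2, 2, 0, 0, 2), (0, 2, 2, 1, 2, 0), (1, 1, 1, 1, 0, 0), (0, 1, 0, 0, 0, 1), (2, 0, 2, 2, 1, 2))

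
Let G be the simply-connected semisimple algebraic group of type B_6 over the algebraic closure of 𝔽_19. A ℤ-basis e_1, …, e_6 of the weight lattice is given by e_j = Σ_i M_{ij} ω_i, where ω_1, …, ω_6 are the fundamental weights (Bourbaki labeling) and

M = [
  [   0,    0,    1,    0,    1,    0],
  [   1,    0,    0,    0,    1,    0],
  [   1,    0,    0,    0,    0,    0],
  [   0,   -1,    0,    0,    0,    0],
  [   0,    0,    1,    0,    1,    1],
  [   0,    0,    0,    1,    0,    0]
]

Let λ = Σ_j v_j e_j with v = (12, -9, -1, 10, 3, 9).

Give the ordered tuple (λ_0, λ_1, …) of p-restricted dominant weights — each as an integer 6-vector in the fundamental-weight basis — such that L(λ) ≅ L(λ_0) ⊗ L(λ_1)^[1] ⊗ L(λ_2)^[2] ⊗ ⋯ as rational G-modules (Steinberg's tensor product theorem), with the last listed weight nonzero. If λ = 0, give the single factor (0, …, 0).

((2, 15, 12, 9, 11, 10),)

In the fundamental-weight basis, λ has coordinates c = M·v (v = (12, -9, -1, 10, 3, 9)):
  c_1 = 0*12 + 0*-9 + 1*-1 + 0*10 + 1*3 + 0*9 = 2
  c_2 = 1*12 + 0*-9 + 0*-1 + 0*10 + 1*3 + 0*9 = 15
  c_3 = 1*12 + 0*-9 + 0*-1 + 0*10 + 0*3 + 0*9 = 12
  c_4 = 0*12 + -1*-9 + 0*-1 + 0*10 + 0*3 + 0*9 = 9
  c_5 = 0*12 + 0*-9 + 1*-1 + 0*10 + 1*3 + 1*9 = 11
  c_6 = 0*12 + 0*-9 + 0*-1 + 1*10 + 0*3 + 0*9 = 10
Writing each c_i in base p = 19:
  c_1 = 2 = 2·19^0
  c_2 = 15 = 15·19^0
  c_3 = 12 = 12·19^0
  c_4 = 9 = 9·19^0
  c_5 = 11 = 11·19^0
  c_6 = 10 = 10·19^0
p-restricted factor λ_0 = (2, 15, 12, 9, 11, 10)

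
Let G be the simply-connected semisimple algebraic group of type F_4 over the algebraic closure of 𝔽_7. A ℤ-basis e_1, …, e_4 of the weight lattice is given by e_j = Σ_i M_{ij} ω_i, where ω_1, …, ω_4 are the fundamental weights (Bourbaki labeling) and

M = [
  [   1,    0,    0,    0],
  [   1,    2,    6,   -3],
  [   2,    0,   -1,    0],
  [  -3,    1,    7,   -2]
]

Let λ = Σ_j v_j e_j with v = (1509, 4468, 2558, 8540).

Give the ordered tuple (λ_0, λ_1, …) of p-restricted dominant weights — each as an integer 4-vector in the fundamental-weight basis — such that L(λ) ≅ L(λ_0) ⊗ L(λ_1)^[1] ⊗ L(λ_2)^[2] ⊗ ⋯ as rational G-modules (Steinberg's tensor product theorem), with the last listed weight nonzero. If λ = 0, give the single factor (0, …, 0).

ω-coordinates c = M·v, v = (1509, 4468, 2558, 8540):
  c_1 = 1*1509 + 0*4468 + 0*2558 + 0*8540 = 1509
  c_2 = 1*1509 + 2*4468 + 6*2558 + -3*8540 = 173
  c_3 = 2*1509 + 0*4468 + -1*2558 + 0*8540 = 460
  c_4 = -3*1509 + 1*4468 + 7*2558 + -2*8540 = 767
Expand coordinatewise in base 7:
  c_1 = 1509 = 4·7^0 + 5·7^1 + 2·7^2 + 4·7^3
  c_2 = 173 = 5·7^0 + 3·7^1 + 3·7^2
  c_3 = 460 = 5·7^0 + 2·7^1 + 2·7^2 + 1·7^3
  c_4 = 767 = 4·7^0 + 4·7^1 + 1·7^2 + 2·7^3
λ_0 = (4, 5, 5, 4)
λ_1 = (5, 3, 2, 4)
λ_2 = (2, 3, 2, 1)
λ_3 = (4, 0, 1, 2)

((4, 5, 5, 4), (5, 3, 2, 4), (2, 3, 2, 1), (4, 0, 1, 2))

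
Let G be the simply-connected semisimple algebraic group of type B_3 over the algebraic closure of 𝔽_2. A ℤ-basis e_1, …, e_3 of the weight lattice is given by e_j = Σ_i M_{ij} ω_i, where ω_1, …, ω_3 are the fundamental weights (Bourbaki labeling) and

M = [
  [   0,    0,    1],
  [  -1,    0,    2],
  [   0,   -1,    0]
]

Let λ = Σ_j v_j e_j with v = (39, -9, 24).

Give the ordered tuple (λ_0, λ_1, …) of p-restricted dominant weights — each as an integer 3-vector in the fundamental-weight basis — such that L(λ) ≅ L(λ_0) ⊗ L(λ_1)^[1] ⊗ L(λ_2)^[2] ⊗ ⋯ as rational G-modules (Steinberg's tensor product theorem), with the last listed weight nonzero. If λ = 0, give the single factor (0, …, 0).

((0, 1, 1), (0, 0, 0), (0, 0, 0), (1, 1, 1), (1, 0, 0))

Compute c_i = Σ_j M_{ij} v_j with v = (39, -9, 24):
  c_1 = (0)·(39) + (0)·(-9) + (1)·(24) = 24
  c_2 = (-1)·(39) + (0)·(-9) + (2)·(24) = 9
  c_3 = (0)·(39) + (-1)·(-9) + (0)·(24) = 9
Writing each c_i in base p = 2:
  c_1 = 24 = 0·2^0 + 0·2^1 + 0·2^2 + 1·2^3 + 1·2^4
  c_2 = 9 = 1·2^0 + 0·2^1 + 0·2^2 + 1·2^3
  c_3 = 9 = 1·2^0 + 0·2^1 + 0·2^2 + 1·2^3
λ_0 = (0, 1, 1)
λ_1 = (0, 0, 0)
λ_2 = (0, 0, 0)
λ_3 = (1, 1, 1)
λ_4 = (1, 0, 0)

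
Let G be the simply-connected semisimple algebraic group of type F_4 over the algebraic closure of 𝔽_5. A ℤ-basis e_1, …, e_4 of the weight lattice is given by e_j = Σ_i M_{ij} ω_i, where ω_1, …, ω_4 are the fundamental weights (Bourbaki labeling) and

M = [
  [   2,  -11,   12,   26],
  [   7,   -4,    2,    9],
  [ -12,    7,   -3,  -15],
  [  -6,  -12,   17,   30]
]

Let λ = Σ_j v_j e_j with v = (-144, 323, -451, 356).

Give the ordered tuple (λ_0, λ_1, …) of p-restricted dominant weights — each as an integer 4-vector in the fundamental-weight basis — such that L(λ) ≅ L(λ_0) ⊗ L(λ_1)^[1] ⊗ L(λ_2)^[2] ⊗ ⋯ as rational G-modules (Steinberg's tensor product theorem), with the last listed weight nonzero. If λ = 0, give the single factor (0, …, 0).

((3, 2, 2, 1),)

Compute c_i = Σ_j M_{ij} v_j with v = (-144, 323, -451, 356):
  c_1 = (2)·(-144) + (-11)·(323) + (12)·(-451) + 26·356 = 3
  c_2 = (7)·(-144) + (-4)·(323) + (2)·(-451) + 9·356 = 2
  c_3 = (-12)·(-144) + 7·323 + (-3)·(-451) + (-15)·(356) = 2
  c_4 = (-6)·(-144) + (-12)·(323) + (17)·(-451) + 30·356 = 1
Writing each c_i in base p = 5:
  c_1 = 3 = 3·5^0
  c_2 = 2 = 2·5^0
  c_3 = 2 = 2·5^0
  c_4 = 1 = 1·5^0
λ_0 = (3, 2, 2, 1)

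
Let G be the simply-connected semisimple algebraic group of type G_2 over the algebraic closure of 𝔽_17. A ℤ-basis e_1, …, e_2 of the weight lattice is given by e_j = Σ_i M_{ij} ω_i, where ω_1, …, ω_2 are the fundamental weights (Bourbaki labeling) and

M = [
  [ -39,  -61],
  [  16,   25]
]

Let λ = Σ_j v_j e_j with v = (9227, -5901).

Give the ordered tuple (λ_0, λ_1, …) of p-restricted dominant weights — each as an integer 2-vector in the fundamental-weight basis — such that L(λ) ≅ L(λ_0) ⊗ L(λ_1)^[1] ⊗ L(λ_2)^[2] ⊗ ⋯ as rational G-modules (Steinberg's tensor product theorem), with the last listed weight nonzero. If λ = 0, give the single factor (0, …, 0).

Change of basis e → ω: c = M·v where v = (9227, -5901):
  c_1 = (-39)·(9227) + (-61)·(-5901) = 108
  c_2 = (16)·(9227) + (25)·(-5901) = 107
Writing each c_i in base p = 17:
  c_1 = 108 = 6·17^0 + 6·17^1
  c_2 = 107 = 5·17^0 + 6·17^1
Factor λ_0 = (6, 5)
Factor λ_1 = (6, 6)

((6, 5), (6, 6))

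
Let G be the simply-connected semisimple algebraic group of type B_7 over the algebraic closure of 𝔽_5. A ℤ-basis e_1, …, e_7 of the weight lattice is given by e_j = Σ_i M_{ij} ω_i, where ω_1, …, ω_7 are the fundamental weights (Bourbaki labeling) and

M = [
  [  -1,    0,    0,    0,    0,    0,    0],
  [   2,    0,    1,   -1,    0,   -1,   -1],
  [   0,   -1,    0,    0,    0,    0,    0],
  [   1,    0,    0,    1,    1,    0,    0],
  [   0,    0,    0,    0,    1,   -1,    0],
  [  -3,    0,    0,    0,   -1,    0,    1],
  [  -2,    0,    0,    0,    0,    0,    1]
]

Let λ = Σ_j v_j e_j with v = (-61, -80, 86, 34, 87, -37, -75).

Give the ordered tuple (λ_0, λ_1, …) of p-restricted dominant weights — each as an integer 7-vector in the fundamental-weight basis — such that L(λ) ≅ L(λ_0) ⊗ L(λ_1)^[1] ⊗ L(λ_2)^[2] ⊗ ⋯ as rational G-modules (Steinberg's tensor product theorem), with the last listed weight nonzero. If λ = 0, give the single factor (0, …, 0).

((1, 2, 0, 0, 4, 1, 2), (2, 3, 1, 2, 4, 4, 4), (2, 1, 3, 2, 4, 0, 1))

Converting to the ω-basis (c_i = row i of M dotted with v = (-61, -80, 86, 34, 87, -37, -75)):
  c_1 = -1*-61 + 0*-80 + 0*86 + 0*34 + 0*87 + 0*-37 + 0*-75 = 61
  c_2 = 2*-61 + 0*-80 + 1*86 + -1*34 + 0*87 + -1*-37 + -1*-75 = 42
  c_3 = 0*-61 + -1*-80 + 0*86 + 0*34 + 0*87 + 0*-37 + 0*-75 = 80
  c_4 = 1*-61 + 0*-80 + 0*86 + 1*34 + 1*87 + 0*-37 + 0*-75 = 60
  c_5 = 0*-61 + 0*-80 + 0*86 + 0*34 + 1*87 + -1*-37 + 0*-75 = 124
  c_6 = -3*-61 + 0*-80 + 0*86 + 0*34 + -1*87 + 0*-37 + 1*-75 = 21
  c_7 = -2*-61 + 0*-80 + 0*86 + 0*34 + 0*87 + 0*-37 + 1*-75 = 47
Writing each c_i in base p = 5:
  c_1 = 61 = 1·5^0 + 2·5^1 + 2·5^2
  c_2 = 42 = 2·5^0 + 3·5^1 + 1·5^2
  c_3 = 80 = 0·5^0 + 1·5^1 + 3·5^2
  c_4 = 60 = 0·5^0 + 2·5^1 + 2·5^2
  c_5 = 124 = 4·5^0 + 4·5^1 + 4·5^2
  c_6 = 21 = 1·5^0 + 4·5^1
  c_7 = 47 = 2·5^0 + 4·5^1 + 1·5^2
λ_0 = (1, 2, 0, 0, 4, 1, 2)
λ_1 = (2, 3, 1, 2, 4, 4, 4)
λ_2 = (2, 1, 3, 2, 4, 0, 1)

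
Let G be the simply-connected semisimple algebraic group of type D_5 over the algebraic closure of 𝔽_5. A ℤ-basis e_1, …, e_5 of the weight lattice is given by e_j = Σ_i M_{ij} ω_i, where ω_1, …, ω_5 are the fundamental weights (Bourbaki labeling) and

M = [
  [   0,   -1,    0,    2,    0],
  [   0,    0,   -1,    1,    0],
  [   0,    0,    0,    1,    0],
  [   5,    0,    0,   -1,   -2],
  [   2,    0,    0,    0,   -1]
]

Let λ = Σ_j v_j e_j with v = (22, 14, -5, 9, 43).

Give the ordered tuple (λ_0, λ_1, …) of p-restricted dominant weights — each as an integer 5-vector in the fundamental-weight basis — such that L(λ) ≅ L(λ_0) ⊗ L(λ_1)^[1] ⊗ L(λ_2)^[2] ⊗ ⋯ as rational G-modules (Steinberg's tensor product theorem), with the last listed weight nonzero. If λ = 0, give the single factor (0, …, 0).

Converting to the ω-basis (c_i = row i of M dotted with v = (22, 14, -5, 9, 43)):
  c_1 = 0*22 + -1*14 + 0*-5 + 2*9 + 0*43 = 4
  c_2 = 0*22 + 0*14 + -1*-5 + 1*9 + 0*43 = 14
  c_3 = 0*22 + 0*14 + 0*-5 + 1*9 + 0*43 = 9
  c_4 = 5*22 + 0*14 + 0*-5 + -1*9 + -2*43 = 15
  c_5 = 2*22 + 0*14 + 0*-5 + 0*9 + -1*43 = 1
Base-5 expansion of each c_i:
  c_1 = 4 = 4·5^0
  c_2 = 14 = 4·5^0 + 2·5^1
  c_3 = 9 = 4·5^0 + 1·5^1
  c_4 = 15 = 0·5^0 + 3·5^1
  c_5 = 1 = 1·5^0
Factor λ_0 = (4, 4, 4, 0, 1)
Factor λ_1 = (0, 2, 1, 3, 0)

((4, 4, 4, 0, 1), (0, 2, 1, 3, 0))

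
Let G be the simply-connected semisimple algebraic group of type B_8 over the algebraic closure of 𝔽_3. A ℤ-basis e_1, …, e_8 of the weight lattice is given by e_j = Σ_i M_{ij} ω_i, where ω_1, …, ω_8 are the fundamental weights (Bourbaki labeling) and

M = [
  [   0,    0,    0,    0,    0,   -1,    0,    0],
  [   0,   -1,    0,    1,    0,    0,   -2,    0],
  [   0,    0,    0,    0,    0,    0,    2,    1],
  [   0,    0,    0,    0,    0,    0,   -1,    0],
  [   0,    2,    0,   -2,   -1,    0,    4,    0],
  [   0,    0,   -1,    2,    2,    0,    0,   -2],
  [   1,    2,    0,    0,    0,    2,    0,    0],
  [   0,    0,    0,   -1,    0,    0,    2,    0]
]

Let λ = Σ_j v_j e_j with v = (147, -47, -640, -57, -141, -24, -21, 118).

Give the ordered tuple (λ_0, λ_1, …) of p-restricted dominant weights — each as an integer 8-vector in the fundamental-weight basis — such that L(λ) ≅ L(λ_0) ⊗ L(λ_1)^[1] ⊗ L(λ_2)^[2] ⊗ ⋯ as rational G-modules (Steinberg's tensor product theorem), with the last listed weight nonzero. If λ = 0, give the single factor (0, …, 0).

((0, 2, 1, 0, 2, 2, 2, 0), (2, 1, 1, 1, 1, 2, 1, 2), (2, 0, 2, 2, 2, 0, 0, 1), (0, 1, 2, 0, 2, 0, 0, 0))

In the fundamental-weight basis, λ has coordinates c = M·v (v = (147, -47, -640, -57, -141, -24, -21, 118)):
  c_1 = 0*147 + 0*-47 + 0*-640 + 0*-57 + 0*-141 + -1*-24 + 0*-21 + 0*118 = 24
  c_2 = 0*147 + -1*-47 + 0*-640 + 1*-57 + 0*-141 + 0*-24 + -2*-21 + 0*118 = 32
  c_3 = 0*147 + 0*-47 + 0*-640 + 0*-57 + 0*-141 + 0*-24 + 2*-21 + 1*118 = 76
  c_4 = 0*147 + 0*-47 + 0*-640 + 0*-57 + 0*-141 + 0*-24 + -1*-21 + 0*118 = 21
  c_5 = 0*147 + 2*-47 + 0*-640 + -2*-57 + -1*-141 + 0*-24 + 4*-21 + 0*118 = 77
  c_6 = 0*147 + 0*-47 + -1*-640 + 2*-57 + 2*-141 + 0*-24 + 0*-21 + -2*118 = 8
  c_7 = 1*147 + 2*-47 + 0*-640 + 0*-57 + 0*-141 + 2*-24 + 0*-21 + 0*118 = 5
  c_8 = 0*147 + 0*-47 + 0*-640 + -1*-57 + 0*-141 + 0*-24 + 2*-21 + 0*118 = 15
Base-3 expansion of each c_i:
  c_1 = 24 = 0·3^0 + 2·3^1 + 2·3^2
  c_2 = 32 = 2·3^0 + 1·3^1 + 0·3^2 + 1·3^3
  c_3 = 76 = 1·3^0 + 1·3^1 + 2·3^2 + 2·3^3
  c_4 = 21 = 0·3^0 + 1·3^1 + 2·3^2
  c_5 = 77 = 2·3^0 + 1·3^1 + 2·3^2 + 2·3^3
  c_6 = 8 = 2·3^0 + 2·3^1
  c_7 = 5 = 2·3^0 + 1·3^1
  c_8 = 15 = 0·3^0 + 2·3^1 + 1·3^2
Factor λ_0 = (0, 2, 1, 0, 2, 2, 2, 0)
Factor λ_1 = (2, 1, 1, 1, 1, 2, 1, 2)
Factor λ_2 = (2, 0, 2, 2, 2, 0, 0, 1)
Factor λ_3 = (0, 1, 2, 0, 2, 0, 0, 0)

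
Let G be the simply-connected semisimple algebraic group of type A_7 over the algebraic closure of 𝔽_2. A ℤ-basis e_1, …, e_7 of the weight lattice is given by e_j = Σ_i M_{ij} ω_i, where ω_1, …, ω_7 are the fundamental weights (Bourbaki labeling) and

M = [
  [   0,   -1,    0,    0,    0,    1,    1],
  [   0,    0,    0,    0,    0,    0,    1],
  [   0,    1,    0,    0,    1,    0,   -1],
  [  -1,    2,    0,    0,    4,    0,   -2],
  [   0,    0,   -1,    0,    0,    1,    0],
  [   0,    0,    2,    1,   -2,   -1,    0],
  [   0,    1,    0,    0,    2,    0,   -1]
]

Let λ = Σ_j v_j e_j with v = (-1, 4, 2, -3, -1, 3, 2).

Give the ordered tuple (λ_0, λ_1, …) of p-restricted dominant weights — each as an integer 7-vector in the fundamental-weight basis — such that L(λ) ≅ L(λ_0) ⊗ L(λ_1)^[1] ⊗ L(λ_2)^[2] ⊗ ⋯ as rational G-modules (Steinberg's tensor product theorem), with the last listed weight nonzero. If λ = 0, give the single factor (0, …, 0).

((1, 0, 1, 1, 1, 0, 0), (0, 1, 0, 0, 0, 0, 0))

In the fundamental-weight basis, λ has coordinates c = M·v (v = (-1, 4, 2, -3, -1, 3, 2)):
  c_1 = (0)·(-1) + (-1)·(4) + 0·2 + (0)·(-3) + (0)·(-1) + 1·3 + 1·2 = 1
  c_2 = (0)·(-1) + 0·4 + 0·2 + (0)·(-3) + (0)·(-1) + 0·3 + 1·2 = 2
  c_3 = (0)·(-1) + 1·4 + 0·2 + (0)·(-3) + (1)·(-1) + 0·3 + (-1)·(2) = 1
  c_4 = (-1)·(-1) + 2·4 + 0·2 + (0)·(-3) + (4)·(-1) + 0·3 + (-2)·(2) = 1
  c_5 = (0)·(-1) + 0·4 + (-1)·(2) + (0)·(-3) + (0)·(-1) + 1·3 + 0·2 = 1
  c_6 = (0)·(-1) + 0·4 + 2·2 + (1)·(-3) + (-2)·(-1) + (-1)·(3) + 0·2 = 0
  c_7 = (0)·(-1) + 1·4 + 0·2 + (0)·(-3) + (2)·(-1) + 0·3 + (-1)·(2) = 0
p = 2; digits c_i = Σ_j d_{ij}·2^j, 0 ≤ d_{ij} < 2:
  c_1 = 1 = 1·2^0
  c_2 = 2 = 0·2^0 + 1·2^1
  c_3 = 1 = 1·2^0
  c_4 = 1 = 1·2^0
  c_5 = 1 = 1·2^0
  c_6 = 0
  c_7 = 0
p-restricted factor λ_0 = (1, 0, 1, 1, 1, 0, 0)
p-restricted factor λ_1 = (0, 1, 0, 0, 0, 0, 0)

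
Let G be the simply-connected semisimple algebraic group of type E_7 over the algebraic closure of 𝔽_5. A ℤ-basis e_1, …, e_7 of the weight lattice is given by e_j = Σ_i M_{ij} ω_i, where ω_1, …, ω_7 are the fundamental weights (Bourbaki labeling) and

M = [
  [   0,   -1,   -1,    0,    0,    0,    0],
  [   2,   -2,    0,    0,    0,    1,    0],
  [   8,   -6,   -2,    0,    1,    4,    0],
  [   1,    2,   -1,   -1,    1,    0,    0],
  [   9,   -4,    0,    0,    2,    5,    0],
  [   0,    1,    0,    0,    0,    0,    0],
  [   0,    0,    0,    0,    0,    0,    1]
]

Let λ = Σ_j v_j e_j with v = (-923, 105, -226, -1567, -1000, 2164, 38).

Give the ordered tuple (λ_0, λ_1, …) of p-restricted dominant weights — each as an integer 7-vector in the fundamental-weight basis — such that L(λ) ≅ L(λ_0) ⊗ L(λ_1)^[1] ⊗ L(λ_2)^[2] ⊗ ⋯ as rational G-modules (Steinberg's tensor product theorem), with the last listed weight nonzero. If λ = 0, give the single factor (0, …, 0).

Compute c_i = Σ_j M_{ij} v_j with v = (-923, 105, -226, -1567, -1000, 2164, 38):
  c_1 = 0*-923 + -1*105 + -1*-226 + 0*-1567 + 0*-1000 + 0*2164 + 0*38 = 121
  c_2 = 2*-923 + -2*105 + 0*-226 + 0*-1567 + 0*-1000 + 1*2164 + 0*38 = 108
  c_3 = 8*-923 + -6*105 + -2*-226 + 0*-1567 + 1*-1000 + 4*2164 + 0*38 = 94
  c_4 = 1*-923 + 2*105 + -1*-226 + -1*-1567 + 1*-1000 + 0*2164 + 0*38 = 80
  c_5 = 9*-923 + -4*105 + 0*-226 + 0*-1567 + 2*-1000 + 5*2164 + 0*38 = 93
  c_6 = 0*-923 + 1*105 + 0*-226 + 0*-1567 + 0*-1000 + 0*2164 + 0*38 = 105
  c_7 = 0*-923 + 0*105 + 0*-226 + 0*-1567 + 0*-1000 + 0*2164 + 1*38 = 38
Writing each c_i in base p = 5:
  c_1 = 121 = 1·5^0 + 4·5^1 + 4·5^2
  c_2 = 108 = 3·5^0 + 1·5^1 + 4·5^2
  c_3 = 94 = 4·5^0 + 3·5^1 + 3·5^2
  c_4 = 80 = 0·5^0 + 1·5^1 + 3·5^2
  c_5 = 93 = 3·5^0 + 3·5^1 + 3·5^2
  c_6 = 105 = 0·5^0 + 1·5^1 + 4·5^2
  c_7 = 38 = 3·5^0 + 2·5^1 + 1·5^2
λ_0 = (1, 3, 4, 0, 3, 0, 3)
λ_1 = (4, 1, 3, 1, 3, 1, 2)
λ_2 = (4, 4, 3, 3, 3, 4, 1)

((1, 3, 4, 0, 3, 0, 3), (4, 1, 3, 1, 3, 1, 2), (4, 4, 3, 3, 3, 4, 1))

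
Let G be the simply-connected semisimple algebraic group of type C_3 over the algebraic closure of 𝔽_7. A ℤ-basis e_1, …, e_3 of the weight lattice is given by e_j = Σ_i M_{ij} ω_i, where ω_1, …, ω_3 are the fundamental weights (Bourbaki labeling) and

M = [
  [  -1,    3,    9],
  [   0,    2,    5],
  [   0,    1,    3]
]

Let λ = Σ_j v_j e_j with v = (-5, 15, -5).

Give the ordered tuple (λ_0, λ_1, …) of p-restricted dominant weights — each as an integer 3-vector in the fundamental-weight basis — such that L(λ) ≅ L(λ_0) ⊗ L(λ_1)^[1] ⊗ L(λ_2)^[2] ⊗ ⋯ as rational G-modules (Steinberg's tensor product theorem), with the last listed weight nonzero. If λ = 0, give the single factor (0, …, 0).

((5, 5, 0),)

ω-coordinates c = M·v, v = (-5, 15, -5):
  c_1 = -1*-5 + 3*15 + 9*-5 = 5
  c_2 = 0*-5 + 2*15 + 5*-5 = 5
  c_3 = 0*-5 + 1*15 + 3*-5 = 0
Expand coordinatewise in base 7:
  c_1 = 5 = 5·7^0
  c_2 = 5 = 5·7^0
  c_3 = 0
λ_0 = (5, 5, 0)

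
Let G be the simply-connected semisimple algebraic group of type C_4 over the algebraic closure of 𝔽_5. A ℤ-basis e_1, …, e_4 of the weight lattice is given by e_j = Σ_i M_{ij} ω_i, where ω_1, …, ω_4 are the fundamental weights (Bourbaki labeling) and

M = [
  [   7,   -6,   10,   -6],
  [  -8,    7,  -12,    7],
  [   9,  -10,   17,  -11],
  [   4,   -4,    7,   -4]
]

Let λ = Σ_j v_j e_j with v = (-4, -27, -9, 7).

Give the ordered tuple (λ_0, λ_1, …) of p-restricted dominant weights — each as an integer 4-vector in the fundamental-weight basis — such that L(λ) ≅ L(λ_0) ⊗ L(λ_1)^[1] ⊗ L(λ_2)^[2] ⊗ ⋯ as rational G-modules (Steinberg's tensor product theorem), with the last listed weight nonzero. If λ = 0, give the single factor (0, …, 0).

In the fundamental-weight basis, λ has coordinates c = M·v (v = (-4, -27, -9, 7)):
  c_1 = (7)·(-4) + (-6)·(-27) + (10)·(-9) + (-6)·(7) = 2
  c_2 = (-8)·(-4) + (7)·(-27) + (-12)·(-9) + 7·7 = 0
  c_3 = (9)·(-4) + (-10)·(-27) + (17)·(-9) + (-11)·(7) = 4
  c_4 = (4)·(-4) + (-4)·(-27) + (7)·(-9) + (-4)·(7) = 1
Writing each c_i in base p = 5:
  c_1 = 2 = 2·5^0
  c_2 = 0
  c_3 = 4 = 4·5^0
  c_4 = 1 = 1·5^0
p-restricted factor λ_0 = (2, 0, 4, 1)

((2, 0, 4, 1),)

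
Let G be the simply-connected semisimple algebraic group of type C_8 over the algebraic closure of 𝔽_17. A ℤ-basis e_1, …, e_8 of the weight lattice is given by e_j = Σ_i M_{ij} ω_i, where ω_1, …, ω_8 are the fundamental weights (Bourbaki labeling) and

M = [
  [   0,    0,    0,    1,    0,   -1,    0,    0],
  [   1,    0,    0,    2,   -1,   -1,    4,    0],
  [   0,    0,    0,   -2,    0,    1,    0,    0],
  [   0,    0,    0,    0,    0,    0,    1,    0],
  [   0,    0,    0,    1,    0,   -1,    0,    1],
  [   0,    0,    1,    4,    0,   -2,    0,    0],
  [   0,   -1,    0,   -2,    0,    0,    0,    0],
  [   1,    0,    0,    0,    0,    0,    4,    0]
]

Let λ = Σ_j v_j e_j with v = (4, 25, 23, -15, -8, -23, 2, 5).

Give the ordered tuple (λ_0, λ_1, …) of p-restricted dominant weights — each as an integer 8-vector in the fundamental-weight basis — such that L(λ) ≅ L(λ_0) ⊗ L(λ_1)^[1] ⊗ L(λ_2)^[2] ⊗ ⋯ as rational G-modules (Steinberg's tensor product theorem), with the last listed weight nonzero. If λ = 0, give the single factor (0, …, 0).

Change of basis e → ω: c = M·v where v = (4, 25, 23, -15, -8, -23, 2, 5):
  c_1 = 0*4 + 0*25 + 0*23 + 1*-15 + 0*-8 + -1*-23 + 0*2 + 0*5 = 8
  c_2 = 1*4 + 0*25 + 0*23 + 2*-15 + -1*-8 + -1*-23 + 4*2 + 0*5 = 13
  c_3 = 0*4 + 0*25 + 0*23 + -2*-15 + 0*-8 + 1*-23 + 0*2 + 0*5 = 7
  c_4 = 0*4 + 0*25 + 0*23 + 0*-15 + 0*-8 + 0*-23 + 1*2 + 0*5 = 2
  c_5 = 0*4 + 0*25 + 0*23 + 1*-15 + 0*-8 + -1*-23 + 0*2 + 1*5 = 13
  c_6 = 0*4 + 0*25 + 1*23 + 4*-15 + 0*-8 + -2*-23 + 0*2 + 0*5 = 9
  c_7 = 0*4 + -1*25 + 0*23 + -2*-15 + 0*-8 + 0*-23 + 0*2 + 0*5 = 5
  c_8 = 1*4 + 0*25 + 0*23 + 0*-15 + 0*-8 + 0*-23 + 4*2 + 0*5 = 12
p = 17; digits c_i = Σ_j d_{ij}·17^j, 0 ≤ d_{ij} < 17:
  c_1 = 8 = 8·17^0
  c_2 = 13 = 13·17^0
  c_3 = 7 = 7·17^0
  c_4 = 2 = 2·17^0
  c_5 = 13 = 13·17^0
  c_6 = 9 = 9·17^0
  c_7 = 5 = 5·17^0
  c_8 = 12 = 12·17^0
Factor λ_0 = (8, 13, 7, 2, 13, 9, 5, 12)

((8, 13, 7, 2, 13, 9, 5, 12),)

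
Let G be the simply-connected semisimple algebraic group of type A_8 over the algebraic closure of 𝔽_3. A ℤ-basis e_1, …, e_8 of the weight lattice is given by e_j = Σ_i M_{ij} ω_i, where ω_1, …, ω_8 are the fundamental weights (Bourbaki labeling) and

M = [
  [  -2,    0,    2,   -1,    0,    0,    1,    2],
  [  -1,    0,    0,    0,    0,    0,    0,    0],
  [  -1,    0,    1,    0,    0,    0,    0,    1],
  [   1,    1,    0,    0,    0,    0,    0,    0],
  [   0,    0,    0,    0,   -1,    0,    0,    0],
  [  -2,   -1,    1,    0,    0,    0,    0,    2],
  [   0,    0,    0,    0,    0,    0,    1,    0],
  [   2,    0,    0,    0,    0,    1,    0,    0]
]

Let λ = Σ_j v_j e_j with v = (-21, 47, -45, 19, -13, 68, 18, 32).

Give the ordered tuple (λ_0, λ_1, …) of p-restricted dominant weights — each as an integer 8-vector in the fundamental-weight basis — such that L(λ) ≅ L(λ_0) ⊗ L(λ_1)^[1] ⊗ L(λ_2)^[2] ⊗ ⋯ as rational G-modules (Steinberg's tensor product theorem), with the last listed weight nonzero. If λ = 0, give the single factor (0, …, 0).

Converting to the ω-basis (c_i = row i of M dotted with v = (-21, 47, -45, 19, -13, 68, 18, 32)):
  c_1 = -2*-21 + 0*47 + 2*-45 + -1*19 + 0*-13 + 0*68 + 1*18 + 2*32 = 15
  c_2 = -1*-21 + 0*47 + 0*-45 + 0*19 + 0*-13 + 0*68 + 0*18 + 0*32 = 21
  c_3 = -1*-21 + 0*47 + 1*-45 + 0*19 + 0*-13 + 0*68 + 0*18 + 1*32 = 8
  c_4 = 1*-21 + 1*47 + 0*-45 + 0*19 + 0*-13 + 0*68 + 0*18 + 0*32 = 26
  c_5 = 0*-21 + 0*47 + 0*-45 + 0*19 + -1*-13 + 0*68 + 0*18 + 0*32 = 13
  c_6 = -2*-21 + -1*47 + 1*-45 + 0*19 + 0*-13 + 0*68 + 0*18 + 2*32 = 14
  c_7 = 0*-21 + 0*47 + 0*-45 + 0*19 + 0*-13 + 0*68 + 1*18 + 0*32 = 18
  c_8 = 2*-21 + 0*47 + 0*-45 + 0*19 + 0*-13 + 1*68 + 0*18 + 0*32 = 26
Expand coordinatewise in base 3:
  c_1 = 15 = 0·3^0 + 2·3^1 + 1·3^2
  c_2 = 21 = 0·3^0 + 1·3^1 + 2·3^2
  c_3 = 8 = 2·3^0 + 2·3^1
  c_4 = 26 = 2·3^0 + 2·3^1 + 2·3^2
  c_5 = 13 = 1·3^0 + 1·3^1 + 1·3^2
  c_6 = 14 = 2·3^0 + 1·3^1 + 1·3^2
  c_7 = 18 = 0·3^0 + 0·3^1 + 2·3^2
  c_8 = 26 = 2·3^0 + 2·3^1 + 2·3^2
p-restricted factor λ_0 = (0, 0, 2, 2, 1, 2, 0, 2)
p-restricted factor λ_1 = (2, 1, 2, 2, 1, 1, 0, 2)
p-restricted factor λ_2 = (1, 2, 0, 2, 1, 1, 2, 2)

((0, 0, 2, 2, 1, 2, 0, 2), (2, 1, 2, 2, 1, 1, 0, 2), (1, 2, 0, 2, 1, 1, 2, 2))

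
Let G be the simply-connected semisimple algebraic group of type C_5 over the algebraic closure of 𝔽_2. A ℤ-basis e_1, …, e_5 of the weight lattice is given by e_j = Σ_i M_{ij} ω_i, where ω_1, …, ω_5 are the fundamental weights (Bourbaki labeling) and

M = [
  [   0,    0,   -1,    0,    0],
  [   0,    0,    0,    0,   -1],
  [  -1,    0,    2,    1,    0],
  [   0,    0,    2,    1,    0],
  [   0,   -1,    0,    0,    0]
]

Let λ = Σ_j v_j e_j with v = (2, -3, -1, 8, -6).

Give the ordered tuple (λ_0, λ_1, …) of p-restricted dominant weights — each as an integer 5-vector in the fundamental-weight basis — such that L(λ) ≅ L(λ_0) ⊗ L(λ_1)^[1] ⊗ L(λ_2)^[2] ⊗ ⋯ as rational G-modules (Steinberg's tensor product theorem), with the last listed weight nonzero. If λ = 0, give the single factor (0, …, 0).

((1, 0, 0, 0, 1), (0, 1, 0, 1, 1), (0, 1, 1, 1, 0))

Change of basis e → ω: c = M·v where v = (2, -3, -1, 8, -6):
  c_1 = (0)·(2) + (0)·(-3) + (-1)·(-1) + (0)·(8) + (0)·(-6) = 1
  c_2 = (0)·(2) + (0)·(-3) + (0)·(-1) + (0)·(8) + (-1)·(-6) = 6
  c_3 = (-1)·(2) + (0)·(-3) + (2)·(-1) + (1)·(8) + (0)·(-6) = 4
  c_4 = (0)·(2) + (0)·(-3) + (2)·(-1) + (1)·(8) + (0)·(-6) = 6
  c_5 = (0)·(2) + (-1)·(-3) + (0)·(-1) + (0)·(8) + (0)·(-6) = 3
Expand coordinatewise in base 2:
  c_1 = 1 = 1·2^0
  c_2 = 6 = 0·2^0 + 1·2^1 + 1·2^2
  c_3 = 4 = 0·2^0 + 0·2^1 + 1·2^2
  c_4 = 6 = 0·2^0 + 1·2^1 + 1·2^2
  c_5 = 3 = 1·2^0 + 1·2^1
Factor λ_0 = (1, 0, 0, 0, 1)
Factor λ_1 = (0, 1, 0, 1, 1)
Factor λ_2 = (0, 1, 1, 1, 0)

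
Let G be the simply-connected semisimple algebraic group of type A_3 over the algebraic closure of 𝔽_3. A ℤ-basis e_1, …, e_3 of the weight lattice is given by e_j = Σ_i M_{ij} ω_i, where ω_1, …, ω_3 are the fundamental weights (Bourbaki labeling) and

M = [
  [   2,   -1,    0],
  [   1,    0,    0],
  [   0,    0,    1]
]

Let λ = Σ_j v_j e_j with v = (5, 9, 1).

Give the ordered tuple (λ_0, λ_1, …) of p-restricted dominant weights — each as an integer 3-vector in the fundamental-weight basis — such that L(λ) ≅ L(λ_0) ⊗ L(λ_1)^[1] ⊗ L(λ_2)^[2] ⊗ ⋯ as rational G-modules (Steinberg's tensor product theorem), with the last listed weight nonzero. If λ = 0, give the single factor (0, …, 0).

((1, 2, 1), (0, 1, 0))

Change of basis e → ω: c = M·v where v = (5, 9, 1):
  c_1 = 2*5 + -1*9 + 0*1 = 1
  c_2 = 1*5 + 0*9 + 0*1 = 5
  c_3 = 0*5 + 0*9 + 1*1 = 1
p = 3; digits c_i = Σ_j d_{ij}·3^j, 0 ≤ d_{ij} < 3:
  c_1 = 1 = 1·3^0
  c_2 = 5 = 2·3^0 + 1·3^1
  c_3 = 1 = 1·3^0
λ_0 = (1, 2, 1)
λ_1 = (0, 1, 0)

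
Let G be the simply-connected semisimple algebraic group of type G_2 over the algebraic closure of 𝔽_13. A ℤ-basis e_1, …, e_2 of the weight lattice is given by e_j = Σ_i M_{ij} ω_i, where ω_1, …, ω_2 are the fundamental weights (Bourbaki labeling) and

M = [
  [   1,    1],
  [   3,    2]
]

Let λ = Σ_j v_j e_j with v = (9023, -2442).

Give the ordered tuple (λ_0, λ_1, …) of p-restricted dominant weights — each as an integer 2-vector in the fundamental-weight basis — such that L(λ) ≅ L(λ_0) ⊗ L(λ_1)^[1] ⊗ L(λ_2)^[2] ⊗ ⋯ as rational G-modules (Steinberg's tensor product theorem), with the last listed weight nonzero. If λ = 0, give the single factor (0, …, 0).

In the fundamental-weight basis, λ has coordinates c = M·v (v = (9023, -2442)):
  c_1 = 1*9023 + 1*-2442 = 6581
  c_2 = 3*9023 + 2*-2442 = 22185
Expand coordinatewise in base 13:
  c_1 = 6581 = 3·13^0 + 12·13^1 + 12·13^2 + 2·13^3
  c_2 = 22185 = 7·13^0 + 3·13^1 + 1·13^2 + 10·13^3
p-restricted factor λ_0 = (3, 7)
p-restricted factor λ_1 = (12, 3)
p-restricted factor λ_2 = (12, 1)
p-restricted factor λ_3 = (2, 10)

((3, 7), (12, 3), (12, 1), (2, 10))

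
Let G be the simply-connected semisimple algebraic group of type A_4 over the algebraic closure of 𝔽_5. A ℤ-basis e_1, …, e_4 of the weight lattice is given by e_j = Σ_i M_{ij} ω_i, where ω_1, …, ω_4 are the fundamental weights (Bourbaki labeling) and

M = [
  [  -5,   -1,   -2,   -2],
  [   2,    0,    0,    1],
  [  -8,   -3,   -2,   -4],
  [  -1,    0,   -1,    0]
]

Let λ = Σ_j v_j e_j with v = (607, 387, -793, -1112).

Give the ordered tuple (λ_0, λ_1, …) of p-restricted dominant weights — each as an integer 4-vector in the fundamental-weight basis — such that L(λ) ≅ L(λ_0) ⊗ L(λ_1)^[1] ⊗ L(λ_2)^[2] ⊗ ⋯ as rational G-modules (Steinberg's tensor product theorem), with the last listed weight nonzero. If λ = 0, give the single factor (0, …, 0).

((3, 2, 2, 1), (2, 0, 3, 2), (0, 4, 0, 2), (3, 0, 0, 1))

ω-coordinates c = M·v, v = (607, 387, -793, -1112):
  c_1 = -5*607 + -1*387 + -2*-793 + -2*-1112 = 388
  c_2 = 2*607 + 0*387 + 0*-793 + 1*-1112 = 102
  c_3 = -8*607 + -3*387 + -2*-793 + -4*-1112 = 17
  c_4 = -1*607 + 0*387 + -1*-793 + 0*-1112 = 186
Base-5 expansion of each c_i:
  c_1 = 388 = 3·5^0 + 2·5^1 + 0·5^2 + 3·5^3
  c_2 = 102 = 2·5^0 + 0·5^1 + 4·5^2
  c_3 = 17 = 2·5^0 + 3·5^1
  c_4 = 186 = 1·5^0 + 2·5^1 + 2·5^2 + 1·5^3
λ_0 = (3, 2, 2, 1)
λ_1 = (2, 0, 3, 2)
λ_2 = (0, 4, 0, 2)
λ_3 = (3, 0, 0, 1)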